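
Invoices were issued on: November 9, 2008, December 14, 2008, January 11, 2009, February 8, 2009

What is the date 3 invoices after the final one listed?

May 10, 2009

All dates are Sundays, 35, 28, 28 days apart.
Specifically, the 2nd Sunday of each month.
2nd Sunday of March 2009: March 8, 2009.
2nd Sunday of April 2009: April 12, 2009.
May 2009 — 2nd Sunday is May 10, 2009.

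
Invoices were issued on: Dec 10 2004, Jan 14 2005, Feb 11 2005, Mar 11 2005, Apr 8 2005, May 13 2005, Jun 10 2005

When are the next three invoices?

Jul 8 2005, Aug 12 2005, Sep 9 2005

Gaps: 35, 28, 28, 28, 35, 28 days — a mix of 28 and 35. Every date is a Friday.
Each is the 2nd Friday of its month.
July 2005 — 2nd Friday is Jul 8 2005.
August 2005 — 2nd Friday is Aug 12 2005.
2nd Friday of September 2005: Sep 9 2005.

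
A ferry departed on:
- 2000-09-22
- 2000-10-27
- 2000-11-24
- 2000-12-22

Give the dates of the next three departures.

Gaps: 35, 28, 28 days — a mix of 28 and 35. Every date is a Friday.
Each is the 4th Friday of its month.
4th Friday of January 2001: 2001-01-26.
February 2001 — 4th Friday is 2001-02-23.
March 2001 — 4th Friday is 2001-03-23.

2001-01-26, 2001-02-23, 2001-03-23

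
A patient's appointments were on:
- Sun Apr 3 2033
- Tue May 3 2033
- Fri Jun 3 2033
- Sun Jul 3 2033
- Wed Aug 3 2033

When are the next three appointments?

Sat Sep 3 2033, Mon Oct 3 2033, Thu Nov 3 2033

Gaps: 30, 31, 30, 31 days — not constant. Every event is on the 3rd of the month.
Pattern: the 3rd of each month.
September 2033: Sat Sep 3 2033.
October 2033: Mon Oct 3 2033.
Next: November 2033 → Thu Nov 3 2033.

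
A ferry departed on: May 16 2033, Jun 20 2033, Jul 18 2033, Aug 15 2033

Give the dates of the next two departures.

Sep 19 2033, Oct 17 2033

Gaps: 35, 28, 28 days — a mix of 28 and 35. Every date is a Monday.
Each is the 3rd Monday of its month.
September 2033 — 3rd Monday is Sep 19 2033.
3rd Monday of October 2033: Oct 17 2033.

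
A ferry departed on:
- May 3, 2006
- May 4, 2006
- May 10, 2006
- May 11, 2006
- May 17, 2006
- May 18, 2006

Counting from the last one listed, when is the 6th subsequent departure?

June 8, 2006

The gap pattern 1, 6, 1, 6, 1 repeats every 2 events.
These are the Wednesdays and Thursdays of each week.
The following Wednesday is May 24, 2006.
Next Thursday: May 25, 2006.
The following Wednesday is May 31, 2006.
The following Thursday is June 1, 2006.
Next Wednesday: June 7, 2006.
The following Thursday is June 8, 2006.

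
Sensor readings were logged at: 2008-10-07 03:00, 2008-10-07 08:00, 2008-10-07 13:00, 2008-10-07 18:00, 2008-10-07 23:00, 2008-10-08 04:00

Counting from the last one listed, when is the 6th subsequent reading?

Gaps: 5, 5, 5, 5, 5 hours — each event is 5 hours after the previous one.
2008-10-08 04:00 + 5 h = 2008-10-08 09:00.
2008-10-08 09:00 + 5 h = 2008-10-08 14:00.
2008-10-08 14:00 + 5 h = 2008-10-08 19:00.
2008-10-08 19:00 + 5 h = 2008-10-09 00:00.
2008-10-09 00:00 + 5 h = 2008-10-09 05:00.
2008-10-09 05:00 + 5 h = 2008-10-09 10:00.

2008-10-09 10:00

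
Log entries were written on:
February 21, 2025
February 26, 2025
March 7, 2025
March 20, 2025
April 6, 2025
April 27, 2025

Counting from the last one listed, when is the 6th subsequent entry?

Gaps: 5, 9, 13, 17, 21 days — each gap is 4 larger than the previous one.
Next gap: 25 days. April 27, 2025 + 25 days = May 22, 2025.
Next gap: 29 days. May 22, 2025 + 29 days = June 20, 2025.
Next gap: 33 days. June 20, 2025 + 33 days = July 23, 2025.
Next gap: 37 days. July 23, 2025 + 37 days = August 29, 2025.
Next gap: 41 days. August 29, 2025 + 41 days = October 9, 2025.
Next gap: 45 days. October 9, 2025 + 45 days = November 23, 2025.

November 23, 2025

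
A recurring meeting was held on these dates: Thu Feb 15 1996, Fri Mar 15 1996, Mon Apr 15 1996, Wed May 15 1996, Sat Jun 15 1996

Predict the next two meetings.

Gaps: 29, 31, 30, 31 days — not constant. Every event is on the 15th of the month.
Pattern: the 15th of each month.
July 1996: Mon Jul 15 1996.
Next: August 1996 → Thu Aug 15 1996.

Mon Jul 15 1996, Thu Aug 15 1996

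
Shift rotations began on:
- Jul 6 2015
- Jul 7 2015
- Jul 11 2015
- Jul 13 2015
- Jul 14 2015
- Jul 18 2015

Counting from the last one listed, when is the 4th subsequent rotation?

Jul 27 2015

Gaps: 1, 4, 2, 1, 4 days — not constant, but cyclic with period 3.
The events fall on every Monday, Tuesday and Saturday.
The following Monday is Jul 20 2015.
Next Tuesday: Jul 21 2015.
Next Saturday: Jul 25 2015.
The following Monday is Jul 27 2015.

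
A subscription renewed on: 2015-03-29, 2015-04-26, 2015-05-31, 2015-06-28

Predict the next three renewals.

2015-07-26, 2015-08-30, 2015-09-27

Every date is a Sunday; gaps 28, 35, 28 days.
Each is the last Sunday of its month (at least one falls on the 29th or later, ruling out '4th Sunday').
Last Sunday of July 2015: 2015-07-26.
Last Sunday of August 2015: 2015-08-30.
Last Sunday of September 2015: 2015-09-27.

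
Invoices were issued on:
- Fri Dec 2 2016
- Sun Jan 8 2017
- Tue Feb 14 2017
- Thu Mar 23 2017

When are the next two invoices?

The spacing is 37, 37, 37 days — always 37 days.
Thu Mar 23 2017 + 37 days = Sat Apr 29 2017.
Sat Apr 29 2017 + 37 days = Mon Jun 5 2017.

Sat Apr 29 2017, Mon Jun 5 2017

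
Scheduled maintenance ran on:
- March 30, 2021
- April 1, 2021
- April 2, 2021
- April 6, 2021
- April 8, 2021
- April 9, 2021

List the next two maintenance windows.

The gap pattern 2, 1, 4, 2, 1 repeats every 3 events.
These are the Tuesdays, Thursdays and Fridays of each week.
The following Tuesday is April 13, 2021.
Next Thursday: April 15, 2021.

April 13, 2021; April 15, 2021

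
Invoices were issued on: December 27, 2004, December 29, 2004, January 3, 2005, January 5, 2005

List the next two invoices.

Gaps: 2, 5, 2 days — not constant, but cyclic with period 2.
The events fall on every Monday and Wednesday.
Next Monday: January 10, 2005.
The following Wednesday is January 12, 2005.

January 10, 2005; January 12, 2005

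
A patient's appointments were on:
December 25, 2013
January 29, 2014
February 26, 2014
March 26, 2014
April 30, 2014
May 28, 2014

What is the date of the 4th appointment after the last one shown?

Every date is a Wednesday; gaps 35, 28, 28, 35, 28 days.
Each is the last Wednesday of its month (at least one falls on the 29th or later, ruling out '4th Wednesday').
June 2014 ends with Wednesday June 25, 2014.
Last Wednesday of July 2014: July 30, 2014.
Last Wednesday of August 2014: August 27, 2014.
September 2014 ends with Wednesday September 24, 2014.

September 24, 2014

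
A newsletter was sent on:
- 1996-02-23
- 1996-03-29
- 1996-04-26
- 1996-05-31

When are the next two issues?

1996-06-28, 1996-07-26

Every date is a Friday; gaps 35, 28, 35 days.
Each is the last Friday of its month (at least one falls on the 29th or later, ruling out '4th Friday').
Last Friday of June 1996: 1996-06-28.
Last Friday of July 1996: 1996-07-26.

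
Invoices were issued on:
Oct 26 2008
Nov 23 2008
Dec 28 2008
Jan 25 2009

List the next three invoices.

Feb 22 2009, Mar 22 2009, Apr 26 2009

All dates are Sundays, 28, 35, 28 days apart.
Specifically, the 4th Sunday of each month.
February 2009 — 4th Sunday is Feb 22 2009.
4th Sunday of March 2009: Mar 22 2009.
April 2009 — 4th Sunday is Apr 26 2009.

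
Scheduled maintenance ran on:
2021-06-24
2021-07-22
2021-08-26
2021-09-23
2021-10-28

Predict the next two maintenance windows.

These are Thursdays at 28- or 35-day spacing (28, 35, 28, 35).
The pattern: 4th Thursday of the month.
November 2021 — 4th Thursday is 2021-11-25.
4th Thursday of December 2021: 2021-12-23.

2021-11-25, 2021-12-23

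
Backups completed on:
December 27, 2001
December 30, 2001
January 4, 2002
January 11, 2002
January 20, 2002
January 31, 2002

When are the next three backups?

Intervals are 3, 5, 7, 9, 11 days — an arithmetic progression with common difference 2.
Next gap: 13 days. January 31, 2002 + 13 days = February 13, 2002.
Next gap: 15 days. February 13, 2002 + 15 days = February 28, 2002.
Next gap: 17 days. February 28, 2002 + 17 days = March 17, 2002.

February 13, 2002; February 28, 2002; March 17, 2002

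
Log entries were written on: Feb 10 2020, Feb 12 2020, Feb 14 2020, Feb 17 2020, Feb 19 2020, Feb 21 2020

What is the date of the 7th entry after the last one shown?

The gap pattern 2, 2, 3, 2, 2 repeats every 3 events.
These are the Mondays, Wednesdays and Fridays of each week.
Next Monday: Feb 24 2020.
The following Wednesday is Feb 26 2020.
The following Friday is Feb 28 2020.
The following Monday is Mar 2 2020.
The following Wednesday is Mar 4 2020.
Next Friday: Mar 6 2020.
Next Monday: Mar 9 2020.

Mar 9 2020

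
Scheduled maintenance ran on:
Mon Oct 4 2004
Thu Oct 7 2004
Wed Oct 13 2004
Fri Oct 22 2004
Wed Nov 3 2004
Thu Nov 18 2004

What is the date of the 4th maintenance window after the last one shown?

Wed Feb 16 2005

Intervals are 3, 6, 9, 12, 15 days — an arithmetic progression with common difference 3.
Next gap: 18 days. Thu Nov 18 2004 + 18 days = Mon Dec 6 2004.
Next gap: 21 days. Mon Dec 6 2004 + 21 days = Mon Dec 27 2004.
Next gap: 24 days. Mon Dec 27 2004 + 24 days = Thu Jan 20 2005.
Next gap: 27 days. Thu Jan 20 2005 + 27 days = Wed Feb 16 2005.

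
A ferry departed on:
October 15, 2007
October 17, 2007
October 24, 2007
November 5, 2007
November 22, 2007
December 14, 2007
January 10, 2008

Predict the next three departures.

February 11, 2008; March 19, 2008; April 30, 2008

Intervals are 2, 7, 12, 17, 22, 27 days — an arithmetic progression with common difference 5.
Next gap: 32 days. January 10, 2008 + 32 days = February 11, 2008.
Next gap: 37 days. February 11, 2008 + 37 days = March 19, 2008.
Next gap: 42 days. March 19, 2008 + 42 days = April 30, 2008.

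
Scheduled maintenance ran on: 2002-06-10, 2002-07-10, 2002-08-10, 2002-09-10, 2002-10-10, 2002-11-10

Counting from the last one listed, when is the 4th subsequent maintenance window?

2003-03-10

The day-of-month is always 10 (30, 31, 31, 30, 31 days between events).
So this recurs on the 10th of each month.
December 2002: 2002-12-10.
January 2003: 2003-01-10.
Next: February 2003 → 2003-02-10.
Next: March 2003 → 2003-03-10.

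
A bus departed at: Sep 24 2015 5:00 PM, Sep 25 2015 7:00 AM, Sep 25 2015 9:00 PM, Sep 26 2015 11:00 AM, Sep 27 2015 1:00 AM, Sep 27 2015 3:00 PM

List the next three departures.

Sep 28 2015 5:00 AM, Sep 28 2015 7:00 PM, Sep 29 2015 9:00 AM

Spacing: 14, 14, 14, 14, 14 h — constant 14 h.
Sep 27 2015 3:00 PM + 14 h = Sep 28 2015 5:00 AM.
Sep 28 2015 5:00 AM + 14 h = Sep 28 2015 7:00 PM.
Sep 28 2015 7:00 PM + 14 h = Sep 29 2015 9:00 AM.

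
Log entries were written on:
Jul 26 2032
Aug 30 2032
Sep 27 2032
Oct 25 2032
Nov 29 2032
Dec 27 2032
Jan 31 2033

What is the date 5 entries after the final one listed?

Jun 27 2033

These are Mondays with 35, 28, 28, 35, 28, 35-day gaps.
Each is the final Monday of its month — Aug 30 2032 is past the 28th, so '4th Monday' doesn't fit.
Last Monday of February 2033: Feb 28 2033.
Last Monday of March 2033: Mar 28 2033.
April 2033 ends with Monday Apr 25 2033.
Last Monday of May 2033: May 30 2033.
Last Monday of June 2033: Jun 27 2033.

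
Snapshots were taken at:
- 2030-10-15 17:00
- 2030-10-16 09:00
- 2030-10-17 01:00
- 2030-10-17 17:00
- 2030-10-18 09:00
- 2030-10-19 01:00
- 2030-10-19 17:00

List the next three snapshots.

Spacing: 16, 16, 16, 16, 16, 16 h — constant 16 h.
2030-10-19 17:00 + 16 h = 2030-10-20 09:00.
2030-10-20 09:00 + 16 h = 2030-10-21 01:00.
2030-10-21 01:00 + 16 h = 2030-10-21 17:00.

2030-10-20 09:00, 2030-10-21 01:00, 2030-10-21 17:00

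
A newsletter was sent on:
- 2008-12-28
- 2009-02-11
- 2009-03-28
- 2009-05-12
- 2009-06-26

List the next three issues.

2009-08-10, 2009-09-24, 2009-11-08

Every event comes 45 days after the last (45, 45, 45, 45).
2009-06-26 + 45 days = 2009-08-10.
2009-08-10 + 45 days = 2009-09-24.
2009-09-24 + 45 days = 2009-11-08.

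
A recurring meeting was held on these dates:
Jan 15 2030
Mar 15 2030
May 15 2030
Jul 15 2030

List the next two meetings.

Each date is the 15th; the gaps (59, 61, 61) track the month lengths.
The rule is the 15th of every 2 months.
Next: September 2030 → Sep 15 2030.
November 2030: Nov 15 2030.

Sep 15 2030, Nov 15 2030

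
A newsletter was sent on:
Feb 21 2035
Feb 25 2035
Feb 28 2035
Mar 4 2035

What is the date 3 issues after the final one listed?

Mar 14 2035

Gaps: 4, 3, 4 days — not constant, but cyclic with period 2.
The events fall on every Wednesday and Sunday.
Next Wednesday: Mar 7 2035.
Next Sunday: Mar 11 2035.
Next Wednesday: Mar 14 2035.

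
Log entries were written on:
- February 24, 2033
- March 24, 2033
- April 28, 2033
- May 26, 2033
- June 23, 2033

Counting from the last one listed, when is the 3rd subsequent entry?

September 22, 2033

These are Thursdays at 28- or 35-day spacing (28, 35, 28, 28).
The pattern: 4th Thursday of the month.
July 2033 — 4th Thursday is July 28, 2033.
4th Thursday of August 2033: August 25, 2033.
September 2033 — 4th Thursday is September 22, 2033.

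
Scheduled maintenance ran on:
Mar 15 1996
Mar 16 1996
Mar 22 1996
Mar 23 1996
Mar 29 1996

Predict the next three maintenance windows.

Mar 30 1996, Apr 5 1996, Apr 6 1996

Gaps: 1, 6, 1, 6 days — not constant, but cyclic with period 2.
The events fall on every Friday and Saturday.
Next Saturday: Mar 30 1996.
The following Friday is Apr 5 1996.
Next Saturday: Apr 6 1996.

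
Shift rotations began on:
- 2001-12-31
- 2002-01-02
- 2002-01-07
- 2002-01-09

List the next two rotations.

2002-01-14, 2002-01-16

Every event lands on a Monday or Wednesday (gaps cycle 2, 5, 2).
So the schedule is: every Monday and Wednesday.
The following Monday is 2002-01-14.
Next Wednesday: 2002-01-16.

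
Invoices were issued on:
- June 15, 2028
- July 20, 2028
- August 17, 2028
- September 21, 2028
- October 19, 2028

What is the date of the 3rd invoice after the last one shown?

Gaps: 35, 28, 35, 28 days — a mix of 28 and 35. Every date is a Thursday.
Each is the 3rd Thursday of its month.
November 2028 — 3rd Thursday is November 16, 2028.
December 2028 — 3rd Thursday is December 21, 2028.
January 2029 — 3rd Thursday is January 18, 2029.

January 18, 2029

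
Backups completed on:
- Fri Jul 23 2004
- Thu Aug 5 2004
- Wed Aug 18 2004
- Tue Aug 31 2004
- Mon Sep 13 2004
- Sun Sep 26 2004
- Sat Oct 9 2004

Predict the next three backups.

Every event comes 13 days after the last (13, 13, 13, 13, 13, 13).
Sat Oct 9 2004 + 13 days = Fri Oct 22 2004.
Fri Oct 22 2004 + 13 days = Thu Nov 4 2004.
Thu Nov 4 2004 + 13 days = Wed Nov 17 2004.

Fri Oct 22 2004, Thu Nov 4 2004, Wed Nov 17 2004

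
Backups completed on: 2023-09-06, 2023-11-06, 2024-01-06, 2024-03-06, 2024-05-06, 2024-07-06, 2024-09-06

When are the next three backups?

2024-11-06, 2025-01-06, 2025-03-06

Gaps: 61, 61, 60, 61, 61, 62 days — not constant. Every event is on the 6th of the month.
Pattern: the 6th of every 2 months.
Next: November 2024 → 2024-11-06.
January 2025: 2025-01-06.
March 2025: 2025-03-06.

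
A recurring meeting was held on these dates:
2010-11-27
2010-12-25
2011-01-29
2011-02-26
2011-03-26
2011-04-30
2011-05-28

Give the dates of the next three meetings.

2011-06-25, 2011-07-30, 2011-08-27

These are Saturdays with 28, 35, 28, 28, 35, 28-day gaps.
Each is the final Saturday of its month — 2011-01-29 is past the 28th, so '4th Saturday' doesn't fit.
Last Saturday of June 2011: 2011-06-25.
July 2011 ends with Saturday 2011-07-30.
August 2011 ends with Saturday 2011-08-27.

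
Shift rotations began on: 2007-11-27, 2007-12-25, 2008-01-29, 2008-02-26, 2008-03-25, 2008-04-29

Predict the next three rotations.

Every date is a Tuesday; gaps 28, 35, 28, 28, 35 days.
Each is the last Tuesday of its month (at least one falls on the 29th or later, ruling out '4th Tuesday').
May 2008 ends with Tuesday 2008-05-27.
June 2008 ends with Tuesday 2008-06-24.
July 2008 ends with Tuesday 2008-07-29.

2008-05-27, 2008-06-24, 2008-07-29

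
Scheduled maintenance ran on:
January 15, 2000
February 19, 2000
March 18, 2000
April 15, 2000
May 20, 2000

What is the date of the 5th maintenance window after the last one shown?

Gaps: 35, 28, 28, 35 days — a mix of 28 and 35. Every date is a Saturday.
Each is the 3rd Saturday of its month.
3rd Saturday of June 2000: June 17, 2000.
July 2000 — 3rd Saturday is July 15, 2000.
3rd Saturday of August 2000: August 19, 2000.
September 2000 — 3rd Saturday is September 16, 2000.
October 2000 — 3rd Saturday is October 21, 2000.

October 21, 2000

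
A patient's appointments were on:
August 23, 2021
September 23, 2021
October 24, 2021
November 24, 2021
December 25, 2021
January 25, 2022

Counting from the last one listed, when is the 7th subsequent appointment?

The spacing is 31, 31, 31, 31, 31 days — always 31 days.
January 25, 2022 + 31 days = February 25, 2022.
February 25, 2022 + 31 days = March 28, 2022.
March 28, 2022 + 31 days = April 28, 2022.
April 28, 2022 + 31 days = May 29, 2022.
May 29, 2022 + 31 days = June 29, 2022.
June 29, 2022 + 31 days = July 30, 2022.
July 30, 2022 + 31 days = August 30, 2022.

August 30, 2022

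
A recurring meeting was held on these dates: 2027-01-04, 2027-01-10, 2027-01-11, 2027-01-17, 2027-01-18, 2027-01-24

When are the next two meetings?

The gap pattern 6, 1, 6, 1, 6 repeats every 2 events.
These are the Mondays and Sundays of each week.
The following Monday is 2027-01-25.
The following Sunday is 2027-01-31.

2027-01-25, 2027-01-31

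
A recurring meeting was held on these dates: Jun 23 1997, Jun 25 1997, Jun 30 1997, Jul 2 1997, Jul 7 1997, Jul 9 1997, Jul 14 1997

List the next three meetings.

The gap pattern 2, 5, 2, 5, 2, 5 repeats every 2 events.
These are the Mondays and Wednesdays of each week.
The following Wednesday is Jul 16 1997.
Next Monday: Jul 21 1997.
The following Wednesday is Jul 23 1997.

Jul 16 1997, Jul 21 1997, Jul 23 1997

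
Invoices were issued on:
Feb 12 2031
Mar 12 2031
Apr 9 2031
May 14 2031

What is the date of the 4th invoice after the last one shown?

Sep 10 2031

All dates are Wednesdays, 28, 28, 35 days apart.
Specifically, the 2nd Wednesday of each month.
2nd Wednesday of June 2031: Jun 11 2031.
July 2031 — 2nd Wednesday is Jul 9 2031.
August 2031 — 2nd Wednesday is Aug 13 2031.
September 2031 — 2nd Wednesday is Sep 10 2031.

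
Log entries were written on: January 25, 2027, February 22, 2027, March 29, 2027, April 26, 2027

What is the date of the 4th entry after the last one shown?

Every date is a Monday; gaps 28, 35, 28 days.
Each is the last Monday of its month (at least one falls on the 29th or later, ruling out '4th Monday').
May 2027 ends with Monday May 31, 2027.
Last Monday of June 2027: June 28, 2027.
Last Monday of July 2027: July 26, 2027.
Last Monday of August 2027: August 30, 2027.

August 30, 2027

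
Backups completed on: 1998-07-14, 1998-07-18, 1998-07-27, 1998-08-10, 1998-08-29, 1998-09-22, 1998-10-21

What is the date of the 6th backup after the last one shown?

Gaps: 4, 9, 14, 19, 24, 29 days — each gap is 5 larger than the previous one.
Next gap: 34 days. 1998-10-21 + 34 days = 1998-11-24.
Next gap: 39 days. 1998-11-24 + 39 days = 1999-01-02.
Next gap: 44 days. 1999-01-02 + 44 days = 1999-02-15.
Next gap: 49 days. 1999-02-15 + 49 days = 1999-04-05.
Next gap: 54 days. 1999-04-05 + 54 days = 1999-05-29.
Next gap: 59 days. 1999-05-29 + 59 days = 1999-07-27.

1999-07-27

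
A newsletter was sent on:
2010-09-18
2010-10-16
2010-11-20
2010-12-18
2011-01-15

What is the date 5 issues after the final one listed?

2011-06-18

Gaps: 28, 35, 28, 28 days — a mix of 28 and 35. Every date is a Saturday.
Each is the 3rd Saturday of its month.
3rd Saturday of February 2011: 2011-02-19.
3rd Saturday of March 2011: 2011-03-19.
3rd Saturday of April 2011: 2011-04-16.
3rd Saturday of May 2011: 2011-05-21.
June 2011 — 3rd Saturday is 2011-06-18.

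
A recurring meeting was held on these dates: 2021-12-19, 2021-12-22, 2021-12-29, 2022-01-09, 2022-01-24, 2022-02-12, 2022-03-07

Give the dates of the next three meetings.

Gaps: 3, 7, 11, 15, 19, 23 days — each gap is 4 larger than the previous one.
Next gap: 27 days. 2022-03-07 + 27 days = 2022-04-03.
Next gap: 31 days. 2022-04-03 + 31 days = 2022-05-04.
Next gap: 35 days. 2022-05-04 + 35 days = 2022-06-08.

2022-04-03, 2022-05-04, 2022-06-08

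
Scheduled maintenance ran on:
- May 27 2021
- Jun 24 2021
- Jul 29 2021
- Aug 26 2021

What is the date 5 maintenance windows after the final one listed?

Jan 27 2022

These are Thursdays with 28, 35, 28-day gaps.
Each is the final Thursday of its month — Jul 29 2021 is past the 28th, so '4th Thursday' doesn't fit.
Last Thursday of September 2021: Sep 30 2021.
Last Thursday of October 2021: Oct 28 2021.
Last Thursday of November 2021: Nov 25 2021.
Last Thursday of December 2021: Dec 30 2021.
Last Thursday of January 2022: Jan 27 2022.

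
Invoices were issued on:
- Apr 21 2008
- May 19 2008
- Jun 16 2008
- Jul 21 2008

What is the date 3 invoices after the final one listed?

All dates are Mondays, 28, 28, 35 days apart.
Specifically, the 3rd Monday of each month.
August 2008 — 3rd Monday is Aug 18 2008.
September 2008 — 3rd Monday is Sep 15 2008.
3rd Monday of October 2008: Oct 20 2008.

Oct 20 2008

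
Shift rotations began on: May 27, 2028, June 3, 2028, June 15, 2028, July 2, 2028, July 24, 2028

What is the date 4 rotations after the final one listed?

Gaps: 7, 12, 17, 22 days — each gap is 5 larger than the previous one.
Next gap: 27 days. July 24, 2028 + 27 days = August 20, 2028.
Next gap: 32 days. August 20, 2028 + 32 days = September 21, 2028.
Next gap: 37 days. September 21, 2028 + 37 days = October 28, 2028.
Next gap: 42 days. October 28, 2028 + 42 days = December 9, 2028.

December 9, 2028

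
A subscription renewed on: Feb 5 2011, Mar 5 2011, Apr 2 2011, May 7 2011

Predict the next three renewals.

These are Saturdays at 28- or 35-day spacing (28, 28, 35).
The pattern: 1st Saturday of the month.
1st Saturday of June 2011: Jun 4 2011.
1st Saturday of July 2011: Jul 2 2011.
August 2011 — 1st Saturday is Aug 6 2011.

Jun 4 2011, Jul 2 2011, Aug 6 2011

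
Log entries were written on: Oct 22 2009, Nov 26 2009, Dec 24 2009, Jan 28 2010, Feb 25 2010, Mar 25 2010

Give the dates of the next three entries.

Gaps: 35, 28, 35, 28, 28 days — a mix of 28 and 35. Every date is a Thursday.
Each is the 4th Thursday of its month.
4th Thursday of April 2010: Apr 22 2010.
4th Thursday of May 2010: May 27 2010.
4th Thursday of June 2010: Jun 24 2010.

Apr 22 2010, May 27 2010, Jun 24 2010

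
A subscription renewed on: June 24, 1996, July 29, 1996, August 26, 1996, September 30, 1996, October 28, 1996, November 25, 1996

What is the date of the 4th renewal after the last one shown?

All Mondays; the gaps (35, 28, 35, 28, 28) vary with month length.
This is the last Monday of each month.
December 1996 ends with Monday December 30, 1996.
January 1997 ends with Monday January 27, 1997.
February 1997 ends with Monday February 24, 1997.
Last Monday of March 1997: March 31, 1997.

March 31, 1997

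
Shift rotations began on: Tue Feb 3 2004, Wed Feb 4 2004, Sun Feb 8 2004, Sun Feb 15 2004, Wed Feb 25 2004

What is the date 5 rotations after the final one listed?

Gaps: 1, 4, 7, 10 days — each gap is 3 larger than the previous one.
Next gap: 13 days. Wed Feb 25 2004 + 13 days = Tue Mar 9 2004.
Next gap: 16 days. Tue Mar 9 2004 + 16 days = Thu Mar 25 2004.
Next gap: 19 days. Thu Mar 25 2004 + 19 days = Tue Apr 13 2004.
Next gap: 22 days. Tue Apr 13 2004 + 22 days = Wed May 5 2004.
Next gap: 25 days. Wed May 5 2004 + 25 days = Sun May 30 2004.

Sun May 30 2004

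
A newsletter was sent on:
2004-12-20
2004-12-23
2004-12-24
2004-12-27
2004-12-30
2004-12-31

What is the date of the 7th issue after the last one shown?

The gap pattern 3, 1, 3, 3, 1 repeats every 3 events.
These are the Mondays, Thursdays and Fridays of each week.
The following Monday is 2005-01-03.
The following Thursday is 2005-01-06.
The following Friday is 2005-01-07.
The following Monday is 2005-01-10.
Next Thursday: 2005-01-13.
Next Friday: 2005-01-14.
Next Monday: 2005-01-17.

2005-01-17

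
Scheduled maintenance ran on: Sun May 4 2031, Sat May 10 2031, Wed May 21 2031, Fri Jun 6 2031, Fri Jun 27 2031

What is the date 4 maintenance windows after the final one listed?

Intervals are 6, 11, 16, 21 days — an arithmetic progression with common difference 5.
Next gap: 26 days. Fri Jun 27 2031 + 26 days = Wed Jul 23 2031.
Next gap: 31 days. Wed Jul 23 2031 + 31 days = Sat Aug 23 2031.
Next gap: 36 days. Sat Aug 23 2031 + 36 days = Sun Sep 28 2031.
Next gap: 41 days. Sun Sep 28 2031 + 41 days = Sat Nov 8 2031.

Sat Nov 8 2031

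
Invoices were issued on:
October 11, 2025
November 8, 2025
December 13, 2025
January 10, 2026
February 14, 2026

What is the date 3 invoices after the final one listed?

These are Saturdays at 28- or 35-day spacing (28, 35, 28, 35).
The pattern: 2nd Saturday of the month.
March 2026 — 2nd Saturday is March 14, 2026.
April 2026 — 2nd Saturday is April 11, 2026.
May 2026 — 2nd Saturday is May 9, 2026.

May 9, 2026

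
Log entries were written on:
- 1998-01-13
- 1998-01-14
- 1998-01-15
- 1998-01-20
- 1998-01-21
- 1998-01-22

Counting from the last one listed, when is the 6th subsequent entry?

1998-02-05

The gap pattern 1, 1, 5, 1, 1 repeats every 3 events.
These are the Tuesdays, Wednesdays and Thursdays of each week.
The following Tuesday is 1998-01-27.
The following Wednesday is 1998-01-28.
The following Thursday is 1998-01-29.
The following Tuesday is 1998-02-03.
The following Wednesday is 1998-02-04.
The following Thursday is 1998-02-05.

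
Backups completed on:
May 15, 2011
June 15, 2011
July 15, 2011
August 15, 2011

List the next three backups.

September 15, 2011; October 15, 2011; November 15, 2011

The day-of-month is always 15 (31, 30, 31 days between events).
So this recurs on the 15th of each month.
Next: September 2011 → September 15, 2011.
October 2011: October 15, 2011.
November 2011: November 15, 2011.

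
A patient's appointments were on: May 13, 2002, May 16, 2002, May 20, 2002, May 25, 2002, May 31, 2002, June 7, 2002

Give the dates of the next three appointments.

Gaps: 3, 4, 5, 6, 7 days — each gap is 1 larger than the previous one.
Next gap: 8 days. June 7, 2002 + 8 days = June 15, 2002.
Next gap: 9 days. June 15, 2002 + 9 days = June 24, 2002.
Next gap: 10 days. June 24, 2002 + 10 days = July 4, 2002.

June 15, 2002; June 24, 2002; July 4, 2002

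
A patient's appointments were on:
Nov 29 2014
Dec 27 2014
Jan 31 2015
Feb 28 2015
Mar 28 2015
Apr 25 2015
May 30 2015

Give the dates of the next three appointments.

Jun 27 2015, Jul 25 2015, Aug 29 2015

All Saturdays; the gaps (28, 35, 28, 28, 28, 35) vary with month length.
This is the last Saturday of each month.
June 2015 ends with Saturday Jun 27 2015.
Last Saturday of July 2015: Jul 25 2015.
August 2015 ends with Saturday Aug 29 2015.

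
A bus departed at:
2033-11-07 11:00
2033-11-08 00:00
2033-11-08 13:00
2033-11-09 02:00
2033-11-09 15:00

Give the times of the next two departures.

Gaps: 13, 13, 13, 13 hours — each event is 13 hours after the previous one.
2033-11-09 15:00 + 13 h = 2033-11-10 04:00.
2033-11-10 04:00 + 13 h = 2033-11-10 17:00.

2033-11-10 04:00, 2033-11-10 17:00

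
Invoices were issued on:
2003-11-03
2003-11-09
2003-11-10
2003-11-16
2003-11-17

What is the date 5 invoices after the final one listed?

The gap pattern 6, 1, 6, 1 repeats every 2 events.
These are the Mondays and Sundays of each week.
The following Sunday is 2003-11-23.
Next Monday: 2003-11-24.
Next Sunday: 2003-11-30.
Next Monday: 2003-12-01.
Next Sunday: 2003-12-07.

2003-12-07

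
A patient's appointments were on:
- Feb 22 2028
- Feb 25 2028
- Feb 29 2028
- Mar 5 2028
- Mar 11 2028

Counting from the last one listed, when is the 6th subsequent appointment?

Intervals are 3, 4, 5, 6 days — an arithmetic progression with common difference 1.
Next gap: 7 days. Mar 11 2028 + 7 days = Mar 18 2028.
Next gap: 8 days. Mar 18 2028 + 8 days = Mar 26 2028.
Next gap: 9 days. Mar 26 2028 + 9 days = Apr 4 2028.
Next gap: 10 days. Apr 4 2028 + 10 days = Apr 14 2028.
Next gap: 11 days. Apr 14 2028 + 11 days = Apr 25 2028.
Next gap: 12 days. Apr 25 2028 + 12 days = May 7 2028.

May 7 2028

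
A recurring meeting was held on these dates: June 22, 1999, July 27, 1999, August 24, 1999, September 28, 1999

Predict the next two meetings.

October 26, 1999; November 23, 1999

All dates are Tuesdays, 35, 28, 35 days apart.
Specifically, the 4th Tuesday of each month.
4th Tuesday of October 1999: October 26, 1999.
4th Tuesday of November 1999: November 23, 1999.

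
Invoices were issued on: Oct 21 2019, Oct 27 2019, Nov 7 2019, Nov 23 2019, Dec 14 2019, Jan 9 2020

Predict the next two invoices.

The spacing grows by 5 each time: 6, 11, 16, 21, 26 days.
Next gap: 31 days. Jan 9 2020 + 31 days = Feb 9 2020.
Next gap: 36 days. Feb 9 2020 + 36 days = Mar 16 2020.

Feb 9 2020, Mar 16 2020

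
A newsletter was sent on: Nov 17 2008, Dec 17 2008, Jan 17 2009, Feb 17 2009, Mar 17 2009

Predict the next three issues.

Apr 17 2009, May 17 2009, Jun 17 2009

The day-of-month is always 17 (30, 31, 31, 28 days between events).
So this recurs on the 17th of each month.
Next: April 2009 → Apr 17 2009.
Next: May 2009 → May 17 2009.
Next: June 2009 → Jun 17 2009.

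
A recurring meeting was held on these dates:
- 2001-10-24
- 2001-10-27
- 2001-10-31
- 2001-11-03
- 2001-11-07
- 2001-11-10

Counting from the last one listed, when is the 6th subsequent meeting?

2001-12-01

The gap pattern 3, 4, 3, 4, 3 repeats every 2 events.
These are the Wednesdays and Saturdays of each week.
The following Wednesday is 2001-11-14.
Next Saturday: 2001-11-17.
Next Wednesday: 2001-11-21.
The following Saturday is 2001-11-24.
Next Wednesday: 2001-11-28.
The following Saturday is 2001-12-01.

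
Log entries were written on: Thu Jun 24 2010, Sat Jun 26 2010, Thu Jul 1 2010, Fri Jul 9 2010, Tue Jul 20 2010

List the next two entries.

The spacing grows by 3 each time: 2, 5, 8, 11 days.
Next gap: 14 days. Tue Jul 20 2010 + 14 days = Tue Aug 3 2010.
Next gap: 17 days. Tue Aug 3 2010 + 17 days = Fri Aug 20 2010.

Tue Aug 3 2010, Fri Aug 20 2010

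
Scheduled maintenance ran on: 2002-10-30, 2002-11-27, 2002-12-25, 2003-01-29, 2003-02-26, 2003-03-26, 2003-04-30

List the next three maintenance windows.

These are Wednesdays with 28, 28, 35, 28, 28, 35-day gaps.
Each is the final Wednesday of its month — 2002-10-30 is past the 28th, so '4th Wednesday' doesn't fit.
Last Wednesday of May 2003: 2003-05-28.
Last Wednesday of June 2003: 2003-06-25.
July 2003 ends with Wednesday 2003-07-30.

2003-05-28, 2003-06-25, 2003-07-30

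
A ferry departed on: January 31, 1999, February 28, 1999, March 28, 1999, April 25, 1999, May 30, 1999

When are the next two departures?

These are Sundays with 28, 28, 28, 35-day gaps.
Each is the final Sunday of its month — January 31, 1999 is past the 28th, so '4th Sunday' doesn't fit.
Last Sunday of June 1999: June 27, 1999.
July 1999 ends with Sunday July 25, 1999.

June 27, 1999; July 25, 1999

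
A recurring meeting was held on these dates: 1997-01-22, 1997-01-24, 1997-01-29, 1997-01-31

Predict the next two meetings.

Every event lands on a Wednesday or Friday (gaps cycle 2, 5, 2).
So the schedule is: every Wednesday and Friday.
Next Wednesday: 1997-02-05.
Next Friday: 1997-02-07.

1997-02-05, 1997-02-07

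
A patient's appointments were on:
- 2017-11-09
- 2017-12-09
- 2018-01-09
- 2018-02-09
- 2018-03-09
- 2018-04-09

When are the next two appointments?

Each date is the 9th; the gaps (30, 31, 31, 28, 31) track the month lengths.
The rule is the 9th of each month.
Next: May 2018 → 2018-05-09.
Next: June 2018 → 2018-06-09.

2018-05-09, 2018-06-09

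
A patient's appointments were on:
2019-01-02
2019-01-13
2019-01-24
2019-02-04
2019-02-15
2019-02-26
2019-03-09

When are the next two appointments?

Gaps between consecutive events: 11, 11, 11, 11, 11, 11 days — a constant 11-day interval.
2019-03-09 + 11 days = 2019-03-20.
2019-03-20 + 11 days = 2019-03-31.

2019-03-20, 2019-03-31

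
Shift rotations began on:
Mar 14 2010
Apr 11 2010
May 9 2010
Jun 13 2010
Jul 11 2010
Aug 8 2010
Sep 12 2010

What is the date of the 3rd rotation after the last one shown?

All dates are Sundays, 28, 28, 35, 28, 28, 35 days apart.
Specifically, the 2nd Sunday of each month.
2nd Sunday of October 2010: Oct 10 2010.
2nd Sunday of November 2010: Nov 14 2010.
2nd Sunday of December 2010: Dec 12 2010.

Dec 12 2010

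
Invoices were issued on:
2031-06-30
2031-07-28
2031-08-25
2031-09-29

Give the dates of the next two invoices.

All Mondays; the gaps (28, 28, 35) vary with month length.
This is the last Monday of each month.
Last Monday of October 2031: 2031-10-27.
Last Monday of November 2031: 2031-11-24.

2031-10-27, 2031-11-24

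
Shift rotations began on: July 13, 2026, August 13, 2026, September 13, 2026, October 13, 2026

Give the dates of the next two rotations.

November 13, 2026; December 13, 2026

Each date is the 13th; the gaps (31, 31, 30) track the month lengths.
The rule is the 13th of each month.
Next: November 2026 → November 13, 2026.
Next: December 2026 → December 13, 2026.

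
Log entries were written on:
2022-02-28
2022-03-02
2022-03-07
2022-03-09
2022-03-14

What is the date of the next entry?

2022-03-16

The gap pattern 2, 5, 2, 5 repeats every 2 events.
These are the Mondays and Wednesdays of each week.
The following Wednesday is 2022-03-16.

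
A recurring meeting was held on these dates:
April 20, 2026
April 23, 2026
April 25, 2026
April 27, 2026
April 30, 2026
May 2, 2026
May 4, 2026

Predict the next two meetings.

Every event lands on a Monday or Thursday or Saturday (gaps cycle 3, 2, 2, 3, 2, 2).
So the schedule is: every Monday, Thursday and Saturday.
Next Thursday: May 7, 2026.
Next Saturday: May 9, 2026.

May 7, 2026; May 9, 2026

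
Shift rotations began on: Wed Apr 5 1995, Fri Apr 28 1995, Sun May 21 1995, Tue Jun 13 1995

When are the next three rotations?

The spacing is 23, 23, 23 days — always 23 days.
Tue Jun 13 1995 + 23 days = Thu Jul 6 1995.
Thu Jul 6 1995 + 23 days = Sat Jul 29 1995.
Sat Jul 29 1995 + 23 days = Mon Aug 21 1995.

Thu Jul 6 1995, Sat Jul 29 1995, Mon Aug 21 1995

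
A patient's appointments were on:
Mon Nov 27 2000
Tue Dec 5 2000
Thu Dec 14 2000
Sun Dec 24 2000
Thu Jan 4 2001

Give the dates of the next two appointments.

Intervals are 8, 9, 10, 11 days — an arithmetic progression with common difference 1.
Next gap: 12 days. Thu Jan 4 2001 + 12 days = Tue Jan 16 2001.
Next gap: 13 days. Tue Jan 16 2001 + 13 days = Mon Jan 29 2001.

Tue Jan 16 2001, Mon Jan 29 2001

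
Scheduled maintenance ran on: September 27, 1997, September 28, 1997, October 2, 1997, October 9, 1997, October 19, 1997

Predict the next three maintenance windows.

The spacing grows by 3 each time: 1, 4, 7, 10 days.
Next gap: 13 days. October 19, 1997 + 13 days = November 1, 1997.
Next gap: 16 days. November 1, 1997 + 16 days = November 17, 1997.
Next gap: 19 days. November 17, 1997 + 19 days = December 6, 1997.

November 1, 1997; November 17, 1997; December 6, 1997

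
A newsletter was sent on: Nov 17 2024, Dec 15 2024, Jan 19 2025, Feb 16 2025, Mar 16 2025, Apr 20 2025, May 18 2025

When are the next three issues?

All dates are Sundays, 28, 35, 28, 28, 35, 28 days apart.
Specifically, the 3rd Sunday of each month.
3rd Sunday of June 2025: Jun 15 2025.
3rd Sunday of July 2025: Jul 20 2025.
3rd Sunday of August 2025: Aug 17 2025.

Jun 15 2025, Jul 20 2025, Aug 17 2025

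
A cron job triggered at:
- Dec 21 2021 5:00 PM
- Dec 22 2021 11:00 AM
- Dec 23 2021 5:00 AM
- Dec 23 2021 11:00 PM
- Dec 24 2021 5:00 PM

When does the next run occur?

Gaps: 18, 18, 18, 18 hours — each event is 18 hours after the previous one.
Dec 24 2021 5:00 PM + 18 h = Dec 25 2021 11:00 AM.

Dec 25 2021 11:00 AM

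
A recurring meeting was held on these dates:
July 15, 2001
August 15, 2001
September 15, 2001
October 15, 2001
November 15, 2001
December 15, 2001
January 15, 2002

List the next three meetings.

Gaps: 31, 31, 30, 31, 30, 31 days — not constant. Every event is on the 15th of the month.
Pattern: the 15th of each month.
February 2002: February 15, 2002.
Next: March 2002 → March 15, 2002.
April 2002: April 15, 2002.

February 15, 2002; March 15, 2002; April 15, 2002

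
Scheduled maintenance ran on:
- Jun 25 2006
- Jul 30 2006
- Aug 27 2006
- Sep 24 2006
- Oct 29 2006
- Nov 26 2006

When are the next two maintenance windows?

These are Sundays with 35, 28, 28, 35, 28-day gaps.
Each is the final Sunday of its month — Jul 30 2006 is past the 28th, so '4th Sunday' doesn't fit.
December 2006 ends with Sunday Dec 31 2006.
January 2007 ends with Sunday Jan 28 2007.

Dec 31 2006, Jan 28 2007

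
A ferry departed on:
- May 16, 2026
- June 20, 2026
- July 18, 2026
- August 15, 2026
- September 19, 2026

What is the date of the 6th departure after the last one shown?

March 20, 2027

All dates are Saturdays, 35, 28, 28, 35 days apart.
Specifically, the 3rd Saturday of each month.
October 2026 — 3rd Saturday is October 17, 2026.
November 2026 — 3rd Saturday is November 21, 2026.
December 2026 — 3rd Saturday is December 19, 2026.
3rd Saturday of January 2027: January 16, 2027.
February 2027 — 3rd Saturday is February 20, 2027.
3rd Saturday of March 2027: March 20, 2027.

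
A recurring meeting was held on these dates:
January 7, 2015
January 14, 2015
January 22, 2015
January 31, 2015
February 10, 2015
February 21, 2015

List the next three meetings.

Intervals are 7, 8, 9, 10, 11 days — an arithmetic progression with common difference 1.
Next gap: 12 days. February 21, 2015 + 12 days = March 5, 2015.
Next gap: 13 days. March 5, 2015 + 13 days = March 18, 2015.
Next gap: 14 days. March 18, 2015 + 14 days = April 1, 2015.

March 5, 2015; March 18, 2015; April 1, 2015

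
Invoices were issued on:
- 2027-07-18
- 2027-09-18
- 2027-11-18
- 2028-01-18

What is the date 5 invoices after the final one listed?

Each date is the 18th; the gaps (62, 61, 61) track the month lengths.
The rule is the 18th of every 2 months.
Next: March 2028 → 2028-03-18.
May 2028: 2028-05-18.
July 2028: 2028-07-18.
September 2028: 2028-09-18.
November 2028: 2028-11-18.

2028-11-18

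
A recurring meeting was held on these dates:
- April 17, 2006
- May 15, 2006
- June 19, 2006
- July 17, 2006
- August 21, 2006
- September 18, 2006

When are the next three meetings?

Gaps: 28, 35, 28, 35, 28 days — a mix of 28 and 35. Every date is a Monday.
Each is the 3rd Monday of its month.
October 2006 — 3rd Monday is October 16, 2006.
November 2006 — 3rd Monday is November 20, 2006.
3rd Monday of December 2006: December 18, 2006.

October 16, 2006; November 20, 2006; December 18, 2006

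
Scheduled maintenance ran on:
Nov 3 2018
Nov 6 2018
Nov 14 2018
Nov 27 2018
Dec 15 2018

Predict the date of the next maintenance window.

Intervals are 3, 8, 13, 18 days — an arithmetic progression with common difference 5.
Next gap: 23 days. Dec 15 2018 + 23 days = Jan 7 2019.

Jan 7 2019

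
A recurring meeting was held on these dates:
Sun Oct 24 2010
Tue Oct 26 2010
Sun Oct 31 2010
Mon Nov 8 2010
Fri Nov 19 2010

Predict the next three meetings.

Fri Dec 3 2010, Mon Dec 20 2010, Sun Jan 9 2011

The spacing grows by 3 each time: 2, 5, 8, 11 days.
Next gap: 14 days. Fri Nov 19 2010 + 14 days = Fri Dec 3 2010.
Next gap: 17 days. Fri Dec 3 2010 + 17 days = Mon Dec 20 2010.
Next gap: 20 days. Mon Dec 20 2010 + 20 days = Sun Jan 9 2011.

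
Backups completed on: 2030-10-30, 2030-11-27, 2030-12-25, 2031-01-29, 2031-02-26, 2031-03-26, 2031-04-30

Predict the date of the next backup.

2031-05-28

Every date is a Wednesday; gaps 28, 28, 35, 28, 28, 35 days.
Each is the last Wednesday of its month (at least one falls on the 29th or later, ruling out '4th Wednesday').
May 2031 ends with Wednesday 2031-05-28.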